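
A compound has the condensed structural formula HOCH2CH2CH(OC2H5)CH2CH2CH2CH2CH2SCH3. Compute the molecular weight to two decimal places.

220.37 g/mol

Element totals:
  C: 11
  H: 24
  O: 2
  S: 1
Molecular formula: C11H24O2S.
  M = 11(12.011) + 24(1.008) + 2(15.999) + 32.06
    = 132.121 + 24.192 + 31.998 + 32.060 = 220.371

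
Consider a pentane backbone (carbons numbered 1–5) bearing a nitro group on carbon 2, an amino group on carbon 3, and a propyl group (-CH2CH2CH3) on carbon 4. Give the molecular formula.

C8H18N2O2

Atom tally by fragment:
  CH3 → C:1 H:3
  CH(NO2) → C:1 H:1 N:1 O:2
  CH(NH2) → C:1 H:3 N:1
  CH(CH2CH2CH3) → C:4 H:8
  CH3 → C:1 H:3
Element totals:
  C: 8
  H: 18
  N: 2
  O: 2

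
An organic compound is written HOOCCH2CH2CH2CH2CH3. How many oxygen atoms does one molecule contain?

2

Element totals:
  C: 6
  H: 12
  O: 2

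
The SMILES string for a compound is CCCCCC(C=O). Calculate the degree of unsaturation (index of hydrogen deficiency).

1

Atom tally by fragment:
  CH3 → C:1 H:3
  CH2 → C:1 H:2
  CH2 → C:1 H:2
  CH2 → C:1 H:2
  CH2 → C:1 H:2
  CH2CHO → C:2 H:3 O:1
Element totals:
  C: 7
  H: 14
  O: 1
Molecular formula: C7H14O.
DoU = (2C + 2 + N − H − X) / 2 = (2·7 + 2 + 0 − 14 − 0) / 2 = 1.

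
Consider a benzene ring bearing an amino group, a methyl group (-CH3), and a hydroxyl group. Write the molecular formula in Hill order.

Atom tally by fragment:
  benzene ring core → C:6 H:6
  (− 3 ring H displaced by substituents)
  + NH2 → N:1 H:2
  + CH3 → C:1 H:3
  + OH → O:1 H:1
Element totals:
  C: 7
  H: 9
  N: 1
  O: 1

C7H9NO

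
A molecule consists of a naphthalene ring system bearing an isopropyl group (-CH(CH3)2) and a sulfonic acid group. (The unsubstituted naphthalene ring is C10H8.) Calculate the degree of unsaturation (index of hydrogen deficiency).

Atom tally by fragment:
  naphthalene ring system core → C:10 H:8
  (− 2 ring H displaced by substituents)
  + CH(CH3)2 → C:3 H:7
  + SO3H → S:1 O:3 H:1
Element totals:
  C: 13
  H: 14
  O: 3
  S: 1
Molecular formula: C13H14O3S.
DoU = (2C + 2 + N − H − X) / 2 = (2·13 + 2 + 0 − 14 − 0) / 2 = 7.

7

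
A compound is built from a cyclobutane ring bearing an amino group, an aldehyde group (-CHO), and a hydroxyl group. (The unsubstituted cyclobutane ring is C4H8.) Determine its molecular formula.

C5H9NO2

Atom tally by fragment:
  cyclobutane ring core → C:4 H:8
  (− 3 ring H displaced by substituents)
  + NH2 → N:1 H:2
  + CHO → C:1 H:1 O:1
  + OH → O:1 H:1
Element totals:
  C: 5
  H: 9
  N: 1
  O: 2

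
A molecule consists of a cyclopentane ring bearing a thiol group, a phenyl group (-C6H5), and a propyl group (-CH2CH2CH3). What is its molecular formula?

C14H20S

Atom tally by fragment:
  cyclopentane ring core → C:5 H:10
  (− 3 ring H displaced by substituents)
  + SH → S:1 H:1
  + C6H5 → C:6 H:5
  + CH2CH2CH3 → C:3 H:7
Element totals:
  C: 14
  H: 20
  S: 1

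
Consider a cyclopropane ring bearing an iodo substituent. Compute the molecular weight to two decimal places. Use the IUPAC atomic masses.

167.98 g/mol

Atom tally by fragment:
  cyclopropane ring core → C:3 H:6
  (− 1 ring H displaced by substituents)
  + I → I:1
Element totals:
  C: 3
  H: 5
  I: 1
Molecular formula: C3H5I.
  M = 3(12.011) + 5(1.008) + 126.904
    = 36.033 + 5.040 + 126.904 = 167.977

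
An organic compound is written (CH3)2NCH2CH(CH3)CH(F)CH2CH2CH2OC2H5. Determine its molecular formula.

C11H24FNO

Element totals:
  C: 11
  H: 24
  F: 1
  N: 1
  O: 1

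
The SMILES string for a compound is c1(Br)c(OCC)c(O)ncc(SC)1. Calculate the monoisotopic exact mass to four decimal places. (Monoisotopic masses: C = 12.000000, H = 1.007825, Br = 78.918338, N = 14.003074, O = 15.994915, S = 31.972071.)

262.9616

Atom tally by fragment:
  pyridine ring core → C:5 H:5 N:1
  (− 4 ring H displaced by substituents)
  + Br → Br:1
  + OC2H5 → C:2 H:5 O:1
  + OH → O:1 H:1
  + SCH3 → C:1 H:3 S:1
Element totals:
  C: 8
  H: 10
  Br: 1
  N: 1
  O: 2
  S: 1
Molecular formula: C8H10BrNO2S.
  M = 8(12.0) + 10(1.007825) + 78.918338 + 14.003074 + 2(15.994915) + 31.972071
    = 96.000000 + 10.078250 + 78.918338 + 14.003074 + 31.989830 + 31.972071 = 262.961563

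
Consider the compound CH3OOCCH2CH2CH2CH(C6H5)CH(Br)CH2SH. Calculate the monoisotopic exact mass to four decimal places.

330.0289

Atom tally by fragment:
  CH3OOCCH2 → C:3 H:5 O:2
  CH2 → C:1 H:2
  CH2 → C:1 H:2
  CH(C6H5) → C:7 H:6
  CH(Br) → C:1 H:1 Br:1
  CH2SH → C:1 H:3 S:1
Element totals:
  C: 14
  H: 19
  Br: 1
  O: 2
  S: 1
Molecular formula: C14H19BrO2S.
  M = 14(12.0) + 19(1.007825) + 78.918338 + 2(15.994915) + 31.972071
    = 168.000000 + 19.148675 + 78.918338 + 31.989830 + 31.972071 = 330.028914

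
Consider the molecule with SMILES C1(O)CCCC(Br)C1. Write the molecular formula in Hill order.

Atom tally by fragment:
  cyclohexane ring core → C:6 H:12
  (− 2 ring H displaced by substituents)
  + OH → O:1 H:1
  + Br → Br:1
Element totals:
  C: 6
  H: 11
  Br: 1
  O: 1

C6H11BrO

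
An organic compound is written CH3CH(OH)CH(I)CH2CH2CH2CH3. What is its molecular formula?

Element totals:
  C: 7
  H: 15
  I: 1
  O: 1

C7H15IO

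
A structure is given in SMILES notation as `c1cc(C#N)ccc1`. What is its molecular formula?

Atom tally by fragment:
  benzene ring core → C:6 H:6
  (− 1 ring H displaced by substituents)
  + CN → C:1 N:1
Element totals:
  C: 7
  H: 5
  N: 1

C7H5N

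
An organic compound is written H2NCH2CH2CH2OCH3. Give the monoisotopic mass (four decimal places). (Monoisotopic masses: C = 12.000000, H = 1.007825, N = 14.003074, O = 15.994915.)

89.0841

Atom tally by fragment:
  H2NCH2 → C:1 H:4 N:1
  CH2 → C:1 H:2
  CH2OCH3 → C:2 H:5 O:1
Element totals:
  C: 4
  H: 11
  N: 1
  O: 1
Molecular formula: C4H11NO.
  M = 4(12.0) + 11(1.007825) + 14.003074 + 15.994915
    = 48.000000 + 11.086075 + 14.003074 + 15.994915 = 89.084064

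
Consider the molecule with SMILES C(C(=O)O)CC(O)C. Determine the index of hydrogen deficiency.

Atom tally by fragment:
  HOOCCH2 → C:2 H:3 O:2
  CH2 → C:1 H:2
  CH(OH) → C:1 H:2 O:1
  CH3 → C:1 H:3
Element totals:
  C: 5
  H: 10
  O: 3
Molecular formula: C5H10O3.
DoU = (2C + 2 + N − H − X) / 2 = (2·5 + 2 + 0 − 10 − 0) / 2 = 1.

1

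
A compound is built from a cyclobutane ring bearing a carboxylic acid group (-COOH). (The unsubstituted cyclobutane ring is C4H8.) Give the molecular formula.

Atom tally by fragment:
  cyclobutane ring core → C:4 H:8
  (− 1 ring H displaced by substituents)
  + COOH → C:1 H:1 O:2
Element totals:
  C: 5
  H: 8
  O: 2

C5H8O2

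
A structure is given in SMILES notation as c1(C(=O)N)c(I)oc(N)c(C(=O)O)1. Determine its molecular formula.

Atom tally by fragment:
  furan ring core → C:4 H:4 O:1
  (− 4 ring H displaced by substituents)
  + CONH2 → C:1 H:2 O:1 N:1
  + I → I:1
  + NH2 → N:1 H:2
  + COOH → C:1 H:1 O:2
Element totals:
  C: 6
  H: 5
  I: 1
  N: 2
  O: 4

C6H5IN2O4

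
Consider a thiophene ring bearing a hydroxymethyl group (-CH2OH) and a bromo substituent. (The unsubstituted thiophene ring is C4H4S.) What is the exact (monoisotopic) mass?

191.9244

Atom tally by fragment:
  thiophene ring core → C:4 H:4 S:1
  (− 2 ring H displaced by substituents)
  + CH2OH → C:1 H:3 O:1
  + Br → Br:1
Element totals:
  C: 5
  H: 5
  Br: 1
  O: 1
  S: 1
Molecular formula: C5H5BrOS.
  M = 5(12.0) + 5(1.007825) + 78.918338 + 15.994915 + 31.972071
    = 60.000000 + 5.039125 + 78.918338 + 15.994915 + 31.972071 = 191.924449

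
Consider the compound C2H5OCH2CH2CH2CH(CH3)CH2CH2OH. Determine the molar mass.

Atom tally by fragment:
  C2H5OCH2 → C:3 H:7 O:1
  CH2 → C:1 H:2
  CH2 → C:1 H:2
  CH(CH3) → C:2 H:4
  CH2CH2OH → C:2 H:5 O:1
Element totals:
  C: 9
  H: 20
  O: 2
Molecular formula: C9H20O2.
  M = 9(12.011) + 20(1.008) + 2(15.999)
    = 108.099 + 20.160 + 31.998 = 160.257

160.26 g/mol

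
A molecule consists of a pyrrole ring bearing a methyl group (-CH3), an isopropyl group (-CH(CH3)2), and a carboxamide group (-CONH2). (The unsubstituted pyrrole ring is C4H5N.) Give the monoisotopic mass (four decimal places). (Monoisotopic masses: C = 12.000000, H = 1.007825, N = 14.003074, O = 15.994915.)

Atom tally by fragment:
  pyrrole ring core → C:4 H:5 N:1
  (− 3 ring H displaced by substituents)
  + CH3 → C:1 H:3
  + CH(CH3)2 → C:3 H:7
  + CONH2 → C:1 H:2 O:1 N:1
Element totals:
  C: 9
  H: 14
  N: 2
  O: 1
Molecular formula: C9H14N2O.
  M = 9(12.0) + 14(1.007825) + 2(14.003074) + 15.994915
    = 108.000000 + 14.109550 + 28.006148 + 15.994915 = 166.110613

166.1106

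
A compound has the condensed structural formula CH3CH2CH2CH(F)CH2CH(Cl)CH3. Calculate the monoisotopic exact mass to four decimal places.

Atom tally by fragment:
  CH3 → C:1 H:3
  CH2 → C:1 H:2
  CH2 → C:1 H:2
  CH(F) → C:1 H:1 F:1
  CH2 → C:1 H:2
  CH(Cl) → C:1 H:1 Cl:1
  CH3 → C:1 H:3
Element totals:
  C: 7
  H: 14
  Cl: 1
  F: 1
Molecular formula: C7H14ClF.
  M = 7(12.0) + 14(1.007825) + 34.968853 + 18.998403
    = 84.000000 + 14.109550 + 34.968853 + 18.998403 = 152.076806

152.0768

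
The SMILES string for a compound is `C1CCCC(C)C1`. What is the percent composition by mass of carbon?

85.63%

Atom tally by fragment:
  cyclohexane ring core → C:6 H:12
  (− 1 ring H displaced by substituents)
  + CH3 → C:1 H:3
Element totals:
  C: 7
  H: 14
Molecular formula: C7H14.
Molar mass = 98.189 g/mol.
Mass from C: 7 × 12.011 = 84.077 g/mol.
%C = 84.077 / 98.189 × 100 = 85.63%.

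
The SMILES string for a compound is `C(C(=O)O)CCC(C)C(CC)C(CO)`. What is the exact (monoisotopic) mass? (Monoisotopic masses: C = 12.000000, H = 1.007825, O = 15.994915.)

202.1569

Atom tally by fragment:
  HOOCCH2 → C:2 H:3 O:2
  CH2 → C:1 H:2
  CH2 → C:1 H:2
  CH(CH3) → C:2 H:4
  CH(C2H5) → C:3 H:6
  CH2CH2OH → C:2 H:5 O:1
Element totals:
  C: 11
  H: 22
  O: 3
Molecular formula: C11H22O3.
  M = 11(12.0) + 22(1.007825) + 3(15.994915)
    = 132.000000 + 22.172150 + 47.984745 = 202.156895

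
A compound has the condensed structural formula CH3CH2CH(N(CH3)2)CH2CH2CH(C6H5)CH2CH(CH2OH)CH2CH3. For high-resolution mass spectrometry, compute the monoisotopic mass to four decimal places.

Atom tally by fragment:
  CH3 → C:1 H:3
  CH2 → C:1 H:2
  CH(N(CH3)2) → C:3 H:7 N:1
  CH2 → C:1 H:2
  CH2 → C:1 H:2
  CH(C6H5) → C:7 H:6
  CH2 → C:1 H:2
  CH(CH2OH) → C:2 H:4 O:1
  CH2 → C:1 H:2
  CH3 → C:1 H:3
Element totals:
  C: 19
  H: 33
  N: 1
  O: 1
Molecular formula: C19H33NO.
  M = 19(12.0) + 33(1.007825) + 14.003074 + 15.994915
    = 228.000000 + 33.258225 + 14.003074 + 15.994915 = 291.256214

291.2562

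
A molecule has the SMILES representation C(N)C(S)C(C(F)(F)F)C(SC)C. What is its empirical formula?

Atom tally by fragment:
  H2NCH2 → C:1 H:4 N:1
  CH(SH) → C:1 H:2 S:1
  CH(CF3) → C:2 H:1 F:3
  CH(SCH3) → C:2 H:4 S:1
  CH3 → C:1 H:3
Element totals:
  C: 7
  H: 14
  F: 3
  N: 1
  S: 2
Molecular formula: C7H14F3NS2.
gcd of subscripts (7, 3, 14, 1, 2) = 1, so the empirical formula equals the molecular formula.

C7H14F3NS2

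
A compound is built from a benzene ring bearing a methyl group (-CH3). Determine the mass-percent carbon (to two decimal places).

91.25%

Atom tally by fragment:
  benzene ring core → C:6 H:6
  (− 1 ring H displaced by substituents)
  + CH3 → C:1 H:3
Element totals:
  C: 7
  H: 8
Molecular formula: C7H8.
Molar mass = 92.141 g/mol.
Mass from C: 7 × 12.011 = 84.077 g/mol.
%C = 84.077 / 92.141 × 100 = 91.25%.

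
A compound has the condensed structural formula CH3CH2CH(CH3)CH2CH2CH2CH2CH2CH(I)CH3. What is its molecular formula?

C11H23I

Atom tally by fragment:
  CH3 → C:1 H:3
  CH2 → C:1 H:2
  CH(CH3) → C:2 H:4
  CH2 → C:1 H:2
  CH2 → C:1 H:2
  CH2 → C:1 H:2
  CH2 → C:1 H:2
  CH2 → C:1 H:2
  CH(I) → C:1 H:1 I:1
  CH3 → C:1 H:3
Element totals:
  C: 11
  H: 23
  I: 1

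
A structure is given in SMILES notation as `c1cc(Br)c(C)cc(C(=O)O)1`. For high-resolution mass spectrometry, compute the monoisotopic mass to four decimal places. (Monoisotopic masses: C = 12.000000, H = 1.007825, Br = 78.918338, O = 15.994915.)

Atom tally by fragment:
  benzene ring core → C:6 H:6
  (− 3 ring H displaced by substituents)
  + Br → Br:1
  + CH3 → C:1 H:3
  + COOH → C:1 H:1 O:2
Element totals:
  C: 8
  H: 7
  Br: 1
  O: 2
Molecular formula: C8H7BrO2.
  M = 8(12.0) + 7(1.007825) + 78.918338 + 2(15.994915)
    = 96.000000 + 7.054775 + 78.918338 + 31.989830 = 213.962943

213.9629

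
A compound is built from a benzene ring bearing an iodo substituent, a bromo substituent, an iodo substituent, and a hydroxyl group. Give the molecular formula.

Atom tally by fragment:
  benzene ring core → C:6 H:6
  (− 4 ring H displaced by substituents)
  + I → I:1
  + Br → Br:1
  + I → I:1
  + OH → O:1 H:1
Element totals:
  C: 6
  H: 3
  Br: 1
  I: 2
  O: 1

C6H3BrI2O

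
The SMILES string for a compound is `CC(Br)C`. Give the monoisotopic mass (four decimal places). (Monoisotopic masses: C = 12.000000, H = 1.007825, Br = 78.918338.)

Atom tally by fragment:
  CH3 → C:1 H:3
  CH(Br) → C:1 H:1 Br:1
  CH3 → C:1 H:3
Element totals:
  C: 3
  H: 7
  Br: 1
Molecular formula: C3H7Br.
  M = 3(12.0) + 7(1.007825) + 78.918338
    = 36.000000 + 7.054775 + 78.918338 = 121.973113

121.9731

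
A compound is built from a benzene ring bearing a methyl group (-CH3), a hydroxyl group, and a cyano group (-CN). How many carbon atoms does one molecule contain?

8

Atom tally by fragment:
  benzene ring core → C:6 H:6
  (− 3 ring H displaced by substituents)
  + CH3 → C:1 H:3
  + OH → O:1 H:1
  + CN → C:1 N:1
Element totals:
  C: 8
  H: 7
  N: 1
  O: 1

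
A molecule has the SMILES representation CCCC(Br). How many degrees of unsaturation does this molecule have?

0

Atom tally by fragment:
  CH3 → C:1 H:3
  CH2 → C:1 H:2
  CH2 → C:1 H:2
  CH2Br → C:1 H:2 Br:1
Element totals:
  C: 4
  H: 9
  Br: 1
Molecular formula: C4H9Br.
DoU = (2C + 2 + N − H − X) / 2 = (2·4 + 2 + 0 − 9 − 1) / 2 = 0.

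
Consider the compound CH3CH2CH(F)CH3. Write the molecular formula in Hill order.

C4H9F

Element totals:
  C: 4
  H: 9
  F: 1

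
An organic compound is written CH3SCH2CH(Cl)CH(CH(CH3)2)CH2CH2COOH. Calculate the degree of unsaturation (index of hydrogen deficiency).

1

Atom tally by fragment:
  CH3SCH2 → C:2 H:5 S:1
  CH(Cl) → C:1 H:1 Cl:1
  CH(CH(CH3)2) → C:4 H:8
  CH2 → C:1 H:2
  CH2COOH → C:2 H:3 O:2
Element totals:
  C: 10
  H: 19
  Cl: 1
  O: 2
  S: 1
Molecular formula: C10H19ClO2S.
DoU = (2C + 2 + N − H − X) / 2 = (2·10 + 2 + 0 − 19 − 1) / 2 = 1.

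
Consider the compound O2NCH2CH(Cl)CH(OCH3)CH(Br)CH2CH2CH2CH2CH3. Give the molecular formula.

Atom tally by fragment:
  O2NCH2 → C:1 H:2 N:1 O:2
  CH(Cl) → C:1 H:1 Cl:1
  CH(OCH3) → C:2 H:4 O:1
  CH(Br) → C:1 H:1 Br:1
  CH2 → C:1 H:2
  CH2 → C:1 H:2
  CH2 → C:1 H:2
  CH2 → C:1 H:2
  CH3 → C:1 H:3
Element totals:
  C: 10
  H: 19
  Br: 1
  Cl: 1
  N: 1
  O: 3

C10H19BrClNO3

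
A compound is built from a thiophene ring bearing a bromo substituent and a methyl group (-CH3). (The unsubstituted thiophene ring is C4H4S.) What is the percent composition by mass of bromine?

Atom tally by fragment:
  thiophene ring core → C:4 H:4 S:1
  (− 2 ring H displaced by substituents)
  + Br → Br:1
  + CH3 → C:1 H:3
Element totals:
  C: 5
  H: 5
  Br: 1
  S: 1
Molecular formula: C5H5BrS.
Molar mass = 177.059 g/mol.
Mass from Br: 1 × 79.904 = 79.904 g/mol.
%Br = 79.904 / 177.059 × 100 = 45.13%.

45.13%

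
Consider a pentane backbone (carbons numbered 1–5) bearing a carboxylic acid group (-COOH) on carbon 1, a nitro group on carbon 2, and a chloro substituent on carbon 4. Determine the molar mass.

Atom tally by fragment:
  HOOCCH2 → C:2 H:3 O:2
  CH(NO2) → C:1 H:1 N:1 O:2
  CH2 → C:1 H:2
  CH(Cl) → C:1 H:1 Cl:1
  CH3 → C:1 H:3
Element totals:
  C: 6
  H: 10
  Cl: 1
  N: 1
  O: 4
Molecular formula: C6H10ClNO4.
  M = 6(12.011) + 10(1.008) + 35.45 + 14.007 + 4(15.999)
    = 72.066 + 10.080 + 35.450 + 14.007 + 63.996 = 195.599

195.60 g/mol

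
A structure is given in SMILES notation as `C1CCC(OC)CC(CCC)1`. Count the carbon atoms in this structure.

10

Atom tally by fragment:
  cyclohexane ring core → C:6 H:12
  (− 2 ring H displaced by substituents)
  + OCH3 → C:1 H:3 O:1
  + CH2CH2CH3 → C:3 H:7
Element totals:
  C: 10
  H: 20
  O: 1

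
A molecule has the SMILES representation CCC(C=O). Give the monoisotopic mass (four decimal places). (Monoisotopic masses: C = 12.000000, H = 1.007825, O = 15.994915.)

72.0575

Atom tally by fragment:
  CH3 → C:1 H:3
  CH2 → C:1 H:2
  CH2CHO → C:2 H:3 O:1
Element totals:
  C: 4
  H: 8
  O: 1
Molecular formula: C4H8O.
  M = 4(12.0) + 8(1.007825) + 15.994915
    = 48.000000 + 8.062600 + 15.994915 = 72.057515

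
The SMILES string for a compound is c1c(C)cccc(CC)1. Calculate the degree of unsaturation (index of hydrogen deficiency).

Atom tally by fragment:
  benzene ring core → C:6 H:6
  (− 2 ring H displaced by substituents)
  + CH3 → C:1 H:3
  + C2H5 → C:2 H:5
Element totals:
  C: 9
  H: 12
Molecular formula: C9H12.
DoU = (2C + 2 + N − H − X) / 2 = (2·9 + 2 + 0 − 12 − 0) / 2 = 4.

4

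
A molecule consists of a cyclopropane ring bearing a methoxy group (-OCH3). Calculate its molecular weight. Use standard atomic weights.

Atom tally by fragment:
  cyclopropane ring core → C:3 H:6
  (− 1 ring H displaced by substituents)
  + OCH3 → C:1 H:3 O:1
Element totals:
  C: 4
  H: 8
  O: 1
Molecular formula: C4H8O.
  M = 4(12.011) + 8(1.008) + 15.999
    = 48.044 + 8.064 + 15.999 = 72.107

72.11 g/mol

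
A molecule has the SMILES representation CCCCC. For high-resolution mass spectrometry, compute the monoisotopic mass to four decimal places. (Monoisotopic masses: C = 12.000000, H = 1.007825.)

72.0939

Atom tally by fragment:
  CH3 → C:1 H:3
  CH2 → C:1 H:2
  CH2 → C:1 H:2
  CH2 → C:1 H:2
  CH3 → C:1 H:3
Element totals:
  C: 5
  H: 12
Molecular formula: C5H12.
  M = 5(12.0) + 12(1.007825)
    = 60.000000 + 12.093900 = 72.093900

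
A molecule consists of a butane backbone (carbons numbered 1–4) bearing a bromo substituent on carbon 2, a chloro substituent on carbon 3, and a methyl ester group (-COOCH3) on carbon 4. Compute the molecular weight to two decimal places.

229.50 g/mol

Atom tally by fragment:
  CH3 → C:1 H:3
  CH(Br) → C:1 H:1 Br:1
  CH(Cl) → C:1 H:1 Cl:1
  CH2COOCH3 → C:3 H:5 O:2
Element totals:
  C: 6
  H: 10
  Br: 1
  Cl: 1
  O: 2
Molecular formula: C6H10BrClO2.
  M = 6(12.011) + 10(1.008) + 79.904 + 35.45 + 2(15.999)
    = 72.066 + 10.080 + 79.904 + 35.450 + 31.998 = 229.498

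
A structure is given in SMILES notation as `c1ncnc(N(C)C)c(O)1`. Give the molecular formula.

Atom tally by fragment:
  pyrimidine ring core → C:4 H:4 N:2
  (− 2 ring H displaced by substituents)
  + N(CH3)2 → N:1 C:2 H:6
  + OH → O:1 H:1
Element totals:
  C: 6
  H: 9
  N: 3
  O: 1

C6H9N3O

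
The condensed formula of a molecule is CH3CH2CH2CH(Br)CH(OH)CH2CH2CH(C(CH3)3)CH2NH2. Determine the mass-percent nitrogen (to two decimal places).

4.76%

Atom tally by fragment:
  CH3 → C:1 H:3
  CH2 → C:1 H:2
  CH2 → C:1 H:2
  CH(Br) → C:1 H:1 Br:1
  CH(OH) → C:1 H:2 O:1
  CH2 → C:1 H:2
  CH2 → C:1 H:2
  CH(C(CH3)3) → C:5 H:10
  CH2NH2 → C:1 H:4 N:1
Element totals:
  C: 13
  H: 28
  Br: 1
  N: 1
  O: 1
Molecular formula: C13H28BrNO.
Molar mass = 294.277 g/mol.
Mass from N: 1 × 14.007 = 14.007 g/mol.
%N = 14.007 / 294.277 × 100 = 4.76%.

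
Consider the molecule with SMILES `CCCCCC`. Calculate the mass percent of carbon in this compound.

Atom tally by fragment:
  CH3 → C:1 H:3
  CH2 → C:1 H:2
  CH2 → C:1 H:2
  CH2 → C:1 H:2
  CH2 → C:1 H:2
  CH3 → C:1 H:3
Element totals:
  C: 6
  H: 14
Molecular formula: C6H14.
Molar mass = 86.178 g/mol.
Mass from C: 6 × 12.011 = 72.066 g/mol.
%C = 72.066 / 86.178 × 100 = 83.62%.

83.62%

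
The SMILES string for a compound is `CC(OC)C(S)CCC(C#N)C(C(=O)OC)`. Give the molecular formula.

C11H19NO3S

Atom tally by fragment:
  CH3 → C:1 H:3
  CH(OCH3) → C:2 H:4 O:1
  CH(SH) → C:1 H:2 S:1
  CH2 → C:1 H:2
  CH2 → C:1 H:2
  CH(CN) → C:2 H:1 N:1
  CH2COOCH3 → C:3 H:5 O:2
Element totals:
  C: 11
  H: 19
  N: 1
  O: 3
  S: 1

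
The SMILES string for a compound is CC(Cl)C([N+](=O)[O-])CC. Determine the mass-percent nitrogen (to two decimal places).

Atom tally by fragment:
  CH3 → C:1 H:3
  CH(Cl) → C:1 H:1 Cl:1
  CH(NO2) → C:1 H:1 N:1 O:2
  CH2 → C:1 H:2
  CH3 → C:1 H:3
Element totals:
  C: 5
  H: 10
  Cl: 1
  N: 1
  O: 2
Molecular formula: C5H10ClNO2.
Molar mass = 151.590 g/mol.
Mass from N: 1 × 14.007 = 14.007 g/mol.
%N = 14.007 / 151.590 × 100 = 9.24%.

9.24%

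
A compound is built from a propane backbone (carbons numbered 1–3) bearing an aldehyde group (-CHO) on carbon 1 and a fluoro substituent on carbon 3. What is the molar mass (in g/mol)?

90.10 g/mol

Atom tally by fragment:
  OHCCH2 → C:2 H:3 O:1
  CH2 → C:1 H:2
  CH2F → C:1 H:2 F:1
Element totals:
  C: 4
  H: 7
  F: 1
  O: 1
Molecular formula: C4H7FO.
  M = 4(12.011) + 7(1.008) + 18.998 + 15.999
    = 48.044 + 7.056 + 18.998 + 15.999 = 90.097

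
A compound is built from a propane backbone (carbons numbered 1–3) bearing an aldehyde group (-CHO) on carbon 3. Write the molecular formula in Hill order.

Atom tally by fragment:
  CH3 → C:1 H:3
  CH2 → C:1 H:2
  CH2CHO → C:2 H:3 O:1
Element totals:
  C: 4
  H: 8
  O: 1

C4H8O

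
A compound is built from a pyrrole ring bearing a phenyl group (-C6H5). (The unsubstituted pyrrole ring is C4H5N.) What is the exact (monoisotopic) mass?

Atom tally by fragment:
  pyrrole ring core → C:4 H:5 N:1
  (− 1 ring H displaced by substituents)
  + C6H5 → C:6 H:5
Element totals:
  C: 10
  H: 9
  N: 1
Molecular formula: C10H9N.
  M = 10(12.0) + 9(1.007825) + 14.003074
    = 120.000000 + 9.070425 + 14.003074 = 143.073499

143.0735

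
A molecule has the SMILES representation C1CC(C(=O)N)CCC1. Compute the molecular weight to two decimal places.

Atom tally by fragment:
  cyclohexane ring core → C:6 H:12
  (− 1 ring H displaced by substituents)
  + CONH2 → C:1 H:2 O:1 N:1
Element totals:
  C: 7
  H: 13
  N: 1
  O: 1
Molecular formula: C7H13NO.
  M = 7(12.011) + 13(1.008) + 14.007 + 15.999
    = 84.077 + 13.104 + 14.007 + 15.999 = 127.187

127.19 g/mol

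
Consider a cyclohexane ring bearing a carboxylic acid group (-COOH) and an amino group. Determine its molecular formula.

Atom tally by fragment:
  cyclohexane ring core → C:6 H:12
  (− 2 ring H displaced by substituents)
  + COOH → C:1 H:1 O:2
  + NH2 → N:1 H:2
Element totals:
  C: 7
  H: 13
  N: 1
  O: 2

C7H13NO2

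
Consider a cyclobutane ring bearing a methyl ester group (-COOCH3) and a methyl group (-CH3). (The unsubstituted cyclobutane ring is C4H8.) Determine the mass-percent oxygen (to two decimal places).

24.97%

Atom tally by fragment:
  cyclobutane ring core → C:4 H:8
  (− 2 ring H displaced by substituents)
  + COOCH3 → C:2 H:3 O:2
  + CH3 → C:1 H:3
Element totals:
  C: 7
  H: 12
  O: 2
Molecular formula: C7H12O2.
Molar mass = 128.171 g/mol.
Mass from O: 2 × 15.999 = 31.998 g/mol.
%O = 31.998 / 128.171 × 100 = 24.97%.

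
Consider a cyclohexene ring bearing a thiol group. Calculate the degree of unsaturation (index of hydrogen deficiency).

2

Atom tally by fragment:
  cyclohexene ring core → C:6 H:10
  (− 1 ring H displaced by substituents)
  + SH → S:1 H:1
Element totals:
  C: 6
  H: 10
  S: 1
Molecular formula: C6H10S.
DoU = (2C + 2 + N − H − X) / 2 = (2·6 + 2 + 0 − 10 − 0) / 2 = 2.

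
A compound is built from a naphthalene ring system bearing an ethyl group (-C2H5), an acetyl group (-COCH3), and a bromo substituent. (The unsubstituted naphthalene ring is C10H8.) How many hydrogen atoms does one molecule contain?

Atom tally by fragment:
  naphthalene ring system core → C:10 H:8
  (− 3 ring H displaced by substituents)
  + C2H5 → C:2 H:5
  + COCH3 → C:2 H:3 O:1
  + Br → Br:1
Element totals:
  C: 14
  H: 13
  Br: 1
  O: 1

13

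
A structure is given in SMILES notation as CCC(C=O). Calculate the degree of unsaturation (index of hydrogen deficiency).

Atom tally by fragment:
  CH3 → C:1 H:3
  CH2 → C:1 H:2
  CH2CHO → C:2 H:3 O:1
Element totals:
  C: 4
  H: 8
  O: 1
Molecular formula: C4H8O.
DoU = (2C + 2 + N − H − X) / 2 = (2·4 + 2 + 0 − 8 − 0) / 2 = 1.

1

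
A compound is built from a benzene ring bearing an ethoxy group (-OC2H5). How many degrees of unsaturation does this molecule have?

4

Atom tally by fragment:
  benzene ring core → C:6 H:6
  (− 1 ring H displaced by substituents)
  + OC2H5 → C:2 H:5 O:1
Element totals:
  C: 8
  H: 10
  O: 1
Molecular formula: C8H10O.
DoU = (2C + 2 + N − H − X) / 2 = (2·8 + 2 + 0 − 10 − 0) / 2 = 4.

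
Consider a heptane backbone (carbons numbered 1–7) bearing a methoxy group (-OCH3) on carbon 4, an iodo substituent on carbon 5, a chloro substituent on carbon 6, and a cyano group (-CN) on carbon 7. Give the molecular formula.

Atom tally by fragment:
  CH3 → C:1 H:3
  CH2 → C:1 H:2
  CH2 → C:1 H:2
  CH(OCH3) → C:2 H:4 O:1
  CH(I) → C:1 H:1 I:1
  CH(Cl) → C:1 H:1 Cl:1
  CH2CN → C:2 H:2 N:1
Element totals:
  C: 9
  H: 15
  Cl: 1
  I: 1
  N: 1
  O: 1

C9H15ClINO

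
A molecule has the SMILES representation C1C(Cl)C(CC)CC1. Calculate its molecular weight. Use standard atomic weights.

Atom tally by fragment:
  cyclopentane ring core → C:5 H:10
  (− 2 ring H displaced by substituents)
  + Cl → Cl:1
  + C2H5 → C:2 H:5
Element totals:
  C: 7
  H: 13
  Cl: 1
Molecular formula: C7H13Cl.
  M = 7(12.011) + 13(1.008) + 35.45
    = 84.077 + 13.104 + 35.450 = 132.631

132.63 g/mol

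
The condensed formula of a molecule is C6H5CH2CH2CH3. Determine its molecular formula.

Element totals:
  C: 9
  H: 12

C9H12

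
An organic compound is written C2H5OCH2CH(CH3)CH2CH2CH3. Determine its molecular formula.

Atom tally by fragment:
  C2H5OCH2 → C:3 H:7 O:1
  CH(CH3) → C:2 H:4
  CH2 → C:1 H:2
  CH2 → C:1 H:2
  CH3 → C:1 H:3
Element totals:
  C: 8
  H: 18
  O: 1

C8H18O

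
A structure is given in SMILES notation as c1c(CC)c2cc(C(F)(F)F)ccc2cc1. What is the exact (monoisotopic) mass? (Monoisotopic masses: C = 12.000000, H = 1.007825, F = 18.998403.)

Atom tally by fragment:
  naphthalene ring system core → C:10 H:8
  (− 2 ring H displaced by substituents)
  + C2H5 → C:2 H:5
  + CF3 → C:1 F:3
Element totals:
  C: 13
  H: 11
  F: 3
Molecular formula: C13H11F3.
  M = 13(12.0) + 11(1.007825) + 3(18.998403)
    = 156.000000 + 11.086075 + 56.995209 = 224.081284

224.0813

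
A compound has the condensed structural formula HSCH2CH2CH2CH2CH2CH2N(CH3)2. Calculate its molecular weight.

161.31 g/mol

Atom tally by fragment:
  HSCH2 → C:1 H:3 S:1
  CH2 → C:1 H:2
  CH2 → C:1 H:2
  CH2 → C:1 H:2
  CH2 → C:1 H:2
  CH2N(CH3)2 → C:3 H:8 N:1
Element totals:
  C: 8
  H: 19
  N: 1
  S: 1
Molecular formula: C8H19NS.
  M = 8(12.011) + 19(1.008) + 14.007 + 32.06
    = 96.088 + 19.152 + 14.007 + 32.060 = 161.307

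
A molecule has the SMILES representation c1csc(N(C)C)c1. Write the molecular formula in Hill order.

C6H9NS

Atom tally by fragment:
  thiophene ring core → C:4 H:4 S:1
  (− 1 ring H displaced by substituents)
  + N(CH3)2 → N:1 C:2 H:6
Element totals:
  C: 6
  H: 9
  N: 1
  S: 1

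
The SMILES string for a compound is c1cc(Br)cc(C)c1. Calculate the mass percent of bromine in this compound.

Atom tally by fragment:
  benzene ring core → C:6 H:6
  (− 2 ring H displaced by substituents)
  + Br → Br:1
  + CH3 → C:1 H:3
Element totals:
  C: 7
  H: 7
  Br: 1
Molecular formula: C7H7Br.
Molar mass = 171.037 g/mol.
Mass from Br: 1 × 79.904 = 79.904 g/mol.
%Br = 79.904 / 171.037 × 100 = 46.72%.

46.72%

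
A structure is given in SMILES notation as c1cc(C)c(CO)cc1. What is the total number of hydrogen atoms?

Atom tally by fragment:
  benzene ring core → C:6 H:6
  (− 2 ring H displaced by substituents)
  + CH3 → C:1 H:3
  + CH2OH → C:1 H:3 O:1
Element totals:
  C: 8
  H: 10
  O: 1

10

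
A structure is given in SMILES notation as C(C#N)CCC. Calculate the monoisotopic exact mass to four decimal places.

83.0735

Atom tally by fragment:
  NCCH2 → C:2 H:2 N:1
  CH2 → C:1 H:2
  CH2 → C:1 H:2
  CH3 → C:1 H:3
Element totals:
  C: 5
  H: 9
  N: 1
Molecular formula: C5H9N.
  M = 5(12.0) + 9(1.007825) + 14.003074
    = 60.000000 + 9.070425 + 14.003074 = 83.073499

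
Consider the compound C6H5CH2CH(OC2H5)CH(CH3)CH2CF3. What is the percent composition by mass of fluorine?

21.90%

Atom tally by fragment:
  C6H5CH2 → C:7 H:7
  CH(OC2H5) → C:3 H:6 O:1
  CH(CH3) → C:2 H:4
  CH2CF3 → C:2 H:2 F:3
Element totals:
  C: 14
  H: 19
  F: 3
  O: 1
Molecular formula: C14H19F3O.
Molar mass = 260.299 g/mol.
Mass from F: 3 × 18.998 = 56.994 g/mol.
%F = 56.994 / 260.299 × 100 = 21.90%.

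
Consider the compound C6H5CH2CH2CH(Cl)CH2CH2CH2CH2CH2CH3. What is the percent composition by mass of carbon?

Element totals:
  C: 15
  H: 23
  Cl: 1
Molecular formula: C15H23Cl.
Molar mass = 238.799 g/mol.
Mass from C: 15 × 12.011 = 180.165 g/mol.
%C = 180.165 / 238.799 × 100 = 75.45%.

75.45%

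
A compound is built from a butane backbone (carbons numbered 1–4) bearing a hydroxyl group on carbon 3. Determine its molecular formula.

C4H10O

Atom tally by fragment:
  CH3 → C:1 H:3
  CH2 → C:1 H:2
  CH(OH) → C:1 H:2 O:1
  CH3 → C:1 H:3
Element totals:
  C: 4
  H: 10
  O: 1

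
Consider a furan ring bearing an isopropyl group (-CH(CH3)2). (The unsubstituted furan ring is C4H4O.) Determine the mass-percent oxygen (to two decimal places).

14.52%

Atom tally by fragment:
  furan ring core → C:4 H:4 O:1
  (− 1 ring H displaced by substituents)
  + CH(CH3)2 → C:3 H:7
Element totals:
  C: 7
  H: 10
  O: 1
Molecular formula: C7H10O.
Molar mass = 110.156 g/mol.
Mass from O: 1 × 15.999 = 15.999 g/mol.
%O = 15.999 / 110.156 × 100 = 14.52%.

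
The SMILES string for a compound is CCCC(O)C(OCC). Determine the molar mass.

132.20 g/mol

Atom tally by fragment:
  CH3 → C:1 H:3
  CH2 → C:1 H:2
  CH2 → C:1 H:2
  CH(OH) → C:1 H:2 O:1
  CH2OC2H5 → C:3 H:7 O:1
Element totals:
  C: 7
  H: 16
  O: 2
Molecular formula: C7H16O2.
  M = 7(12.011) + 16(1.008) + 2(15.999)
    = 84.077 + 16.128 + 31.998 = 132.203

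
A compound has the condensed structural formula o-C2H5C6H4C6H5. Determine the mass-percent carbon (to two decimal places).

Element totals:
  C: 14
  H: 14
Molecular formula: C14H14.
Molar mass = 182.266 g/mol.
Mass from C: 14 × 12.011 = 168.154 g/mol.
%C = 168.154 / 182.266 × 100 = 92.26%.

92.26%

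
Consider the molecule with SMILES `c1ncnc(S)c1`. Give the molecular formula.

C4H4N2S

Atom tally by fragment:
  pyrimidine ring core → C:4 H:4 N:2
  (− 1 ring H displaced by substituents)
  + SH → S:1 H:1
Element totals:
  C: 4
  H: 4
  N: 2
  S: 1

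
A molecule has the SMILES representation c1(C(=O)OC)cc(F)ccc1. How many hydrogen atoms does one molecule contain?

Atom tally by fragment:
  benzene ring core → C:6 H:6
  (− 2 ring H displaced by substituents)
  + COOCH3 → C:2 H:3 O:2
  + F → F:1
Element totals:
  C: 8
  H: 7
  F: 1
  O: 2

7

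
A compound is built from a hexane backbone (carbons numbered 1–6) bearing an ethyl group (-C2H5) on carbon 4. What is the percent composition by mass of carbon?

Atom tally by fragment:
  CH3 → C:1 H:3
  CH2 → C:1 H:2
  CH2 → C:1 H:2
  CH(C2H5) → C:3 H:6
  CH2 → C:1 H:2
  CH3 → C:1 H:3
Element totals:
  C: 8
  H: 18
Molecular formula: C8H18.
Molar mass = 114.232 g/mol.
Mass from C: 8 × 12.011 = 96.088 g/mol.
%C = 96.088 / 114.232 × 100 = 84.12%.

84.12%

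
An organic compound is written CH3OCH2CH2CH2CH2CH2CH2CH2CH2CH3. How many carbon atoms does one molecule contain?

Element totals:
  C: 10
  H: 22
  O: 1

10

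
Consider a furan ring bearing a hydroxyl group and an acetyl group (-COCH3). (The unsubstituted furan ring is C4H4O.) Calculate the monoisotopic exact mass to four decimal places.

126.0317

Atom tally by fragment:
  furan ring core → C:4 H:4 O:1
  (− 2 ring H displaced by substituents)
  + OH → O:1 H:1
  + COCH3 → C:2 H:3 O:1
Element totals:
  C: 6
  H: 6
  O: 3
Molecular formula: C6H6O3.
  M = 6(12.0) + 6(1.007825) + 3(15.994915)
    = 72.000000 + 6.046950 + 47.984745 = 126.031695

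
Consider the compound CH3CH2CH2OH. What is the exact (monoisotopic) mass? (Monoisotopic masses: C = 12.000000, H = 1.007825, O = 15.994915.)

Atom tally by fragment:
  CH3 → C:1 H:3
  CH2CH2OH → C:2 H:5 O:1
Element totals:
  C: 3
  H: 8
  O: 1
Molecular formula: C3H8O.
  M = 3(12.0) + 8(1.007825) + 15.994915
    = 36.000000 + 8.062600 + 15.994915 = 60.057515

60.0575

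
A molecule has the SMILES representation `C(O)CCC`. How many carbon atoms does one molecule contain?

Atom tally by fragment:
  HOCH2 → C:1 H:3 O:1
  CH2 → C:1 H:2
  CH2 → C:1 H:2
  CH3 → C:1 H:3
Element totals:
  C: 4
  H: 10
  O: 1

4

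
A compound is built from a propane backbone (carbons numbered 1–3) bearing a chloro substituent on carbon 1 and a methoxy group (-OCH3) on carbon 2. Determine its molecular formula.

C4H9ClO

Atom tally by fragment:
  ClCH2 → C:1 H:2 Cl:1
  CH(OCH3) → C:2 H:4 O:1
  CH3 → C:1 H:3
Element totals:
  C: 4
  H: 9
  Cl: 1
  O: 1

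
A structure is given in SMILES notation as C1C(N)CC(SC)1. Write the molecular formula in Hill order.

C5H11NS

Atom tally by fragment:
  cyclobutane ring core → C:4 H:8
  (− 2 ring H displaced by substituents)
  + NH2 → N:1 H:2
  + SCH3 → C:1 H:3 S:1
Element totals:
  C: 5
  H: 11
  N: 1
  S: 1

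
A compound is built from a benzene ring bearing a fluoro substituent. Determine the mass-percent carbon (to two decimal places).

Atom tally by fragment:
  benzene ring core → C:6 H:6
  (− 1 ring H displaced by substituents)
  + F → F:1
Element totals:
  C: 6
  H: 5
  F: 1
Molecular formula: C6H5F.
Molar mass = 96.104 g/mol.
Mass from C: 6 × 12.011 = 72.066 g/mol.
%C = 72.066 / 96.104 × 100 = 74.99%.

74.99%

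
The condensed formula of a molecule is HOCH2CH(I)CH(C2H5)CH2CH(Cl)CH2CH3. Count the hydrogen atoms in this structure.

Atom tally by fragment:
  HOCH2 → C:1 H:3 O:1
  CH(I) → C:1 H:1 I:1
  CH(C2H5) → C:3 H:6
  CH2 → C:1 H:2
  CH(Cl) → C:1 H:1 Cl:1
  CH2 → C:1 H:2
  CH3 → C:1 H:3
Element totals:
  C: 9
  H: 18
  Cl: 1
  I: 1
  O: 1

18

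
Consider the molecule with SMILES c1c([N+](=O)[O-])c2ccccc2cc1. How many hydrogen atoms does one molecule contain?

Atom tally by fragment:
  naphthalene ring system core → C:10 H:8
  (− 1 ring H displaced by substituents)
  + NO2 → N:1 O:2
Element totals:
  C: 10
  H: 7
  N: 1
  O: 2

7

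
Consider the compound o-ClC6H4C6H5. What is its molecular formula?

Atom tally by fragment:
  benzene ring core → C:6 H:6
  (− 2 ring H displaced by substituents)
  + Cl → Cl:1
  + C6H5 → C:6 H:5
Element totals:
  C: 12
  H: 9
  Cl: 1

C12H9Cl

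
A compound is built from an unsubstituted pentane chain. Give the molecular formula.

C5H12

Atom tally by fragment:
  CH3 → C:1 H:3
  CH2 → C:1 H:2
  CH2 → C:1 H:2
  CH2 → C:1 H:2
  CH3 → C:1 H:3
Element totals:
  C: 5
  H: 12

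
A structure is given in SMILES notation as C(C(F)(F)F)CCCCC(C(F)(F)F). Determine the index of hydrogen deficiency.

0

Atom tally by fragment:
  F3CCH2 → C:2 H:2 F:3
  CH2 → C:1 H:2
  CH2 → C:1 H:2
  CH2 → C:1 H:2
  CH2 → C:1 H:2
  CH2CF3 → C:2 H:2 F:3
Element totals:
  C: 8
  H: 12
  F: 6
Molecular formula: C8H12F6.
DoU = (2C + 2 + N − H − X) / 2 = (2·8 + 2 + 0 − 12 − 6) / 2 = 0.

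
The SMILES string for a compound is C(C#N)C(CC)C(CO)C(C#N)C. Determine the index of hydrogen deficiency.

4

Atom tally by fragment:
  NCCH2 → C:2 H:2 N:1
  CH(C2H5) → C:3 H:6
  CH(CH2OH) → C:2 H:4 O:1
  CH(CN) → C:2 H:1 N:1
  CH3 → C:1 H:3
Element totals:
  C: 10
  H: 16
  N: 2
  O: 1
Molecular formula: C10H16N2O.
DoU = (2C + 2 + N − H − X) / 2 = (2·10 + 2 + 2 − 16 − 0) / 2 = 4.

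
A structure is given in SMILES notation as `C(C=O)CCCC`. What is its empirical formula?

Atom tally by fragment:
  OHCCH2 → C:2 H:3 O:1
  CH2 → C:1 H:2
  CH2 → C:1 H:2
  CH2 → C:1 H:2
  CH3 → C:1 H:3
Element totals:
  C: 6
  H: 12
  O: 1
Molecular formula: C6H12O.
gcd of subscripts (6, 12, 1) = 1, so the empirical formula equals the molecular formula.

C6H12O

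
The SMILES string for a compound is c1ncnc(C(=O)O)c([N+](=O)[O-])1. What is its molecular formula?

Atom tally by fragment:
  pyrimidine ring core → C:4 H:4 N:2
  (− 2 ring H displaced by substituents)
  + COOH → C:1 H:1 O:2
  + NO2 → N:1 O:2
Element totals:
  C: 5
  H: 3
  N: 3
  O: 4

C5H3N3O4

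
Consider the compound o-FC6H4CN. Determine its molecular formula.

Element totals:
  C: 7
  H: 4
  F: 1
  N: 1

C7H4FN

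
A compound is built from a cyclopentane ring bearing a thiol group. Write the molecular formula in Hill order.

C5H10S

Atom tally by fragment:
  cyclopentane ring core → C:5 H:10
  (− 1 ring H displaced by substituents)
  + SH → S:1 H:1
Element totals:
  C: 5
  H: 10
  S: 1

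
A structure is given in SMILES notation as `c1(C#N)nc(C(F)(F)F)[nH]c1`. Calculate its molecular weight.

Atom tally by fragment:
  imidazole ring core → C:3 H:4 N:2
  (− 2 ring H displaced by substituents)
  + CN → C:1 N:1
  + CF3 → C:1 F:3
Element totals:
  C: 5
  H: 2
  F: 3
  N: 3
Molecular formula: C5H2F3N3.
  M = 5(12.011) + 2(1.008) + 3(18.998) + 3(14.007)
    = 60.055 + 2.016 + 56.994 + 42.021 = 161.086

161.09 g/mol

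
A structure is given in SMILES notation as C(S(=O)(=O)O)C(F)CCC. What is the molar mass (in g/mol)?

170.20 g/mol

Atom tally by fragment:
  HO3SCH2 → C:1 H:3 S:1 O:3
  CH(F) → C:1 H:1 F:1
  CH2 → C:1 H:2
  CH2 → C:1 H:2
  CH3 → C:1 H:3
Element totals:
  C: 5
  H: 11
  F: 1
  O: 3
  S: 1
Molecular formula: C5H11FO3S.
  M = 5(12.011) + 11(1.008) + 18.998 + 3(15.999) + 32.06
    = 60.055 + 11.088 + 18.998 + 47.997 + 32.060 = 170.198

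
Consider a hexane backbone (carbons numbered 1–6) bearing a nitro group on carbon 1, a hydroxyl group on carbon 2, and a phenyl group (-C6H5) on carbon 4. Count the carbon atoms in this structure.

Atom tally by fragment:
  O2NCH2 → C:1 H:2 N:1 O:2
  CH(OH) → C:1 H:2 O:1
  CH2 → C:1 H:2
  CH(C6H5) → C:7 H:6
  CH2 → C:1 H:2
  CH3 → C:1 H:3
Element totals:
  C: 12
  H: 17
  N: 1
  O: 3

12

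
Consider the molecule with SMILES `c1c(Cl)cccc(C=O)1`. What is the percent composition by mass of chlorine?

25.22%

Atom tally by fragment:
  benzene ring core → C:6 H:6
  (− 2 ring H displaced by substituents)
  + Cl → Cl:1
  + CHO → C:1 H:1 O:1
Element totals:
  C: 7
  H: 5
  Cl: 1
  O: 1
Molecular formula: C7H5ClO.
Molar mass = 140.566 g/mol.
Mass from Cl: 1 × 35.45 = 35.450 g/mol.
%Cl = 35.450 / 140.566 × 100 = 25.22%.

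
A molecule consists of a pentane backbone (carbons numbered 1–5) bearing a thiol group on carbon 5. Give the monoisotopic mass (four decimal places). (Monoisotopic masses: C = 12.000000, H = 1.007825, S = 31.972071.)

104.0660

Atom tally by fragment:
  CH3 → C:1 H:3
  CH2 → C:1 H:2
  CH2 → C:1 H:2
  CH2 → C:1 H:2
  CH2SH → C:1 H:3 S:1
Element totals:
  C: 5
  H: 12
  S: 1
Molecular formula: C5H12S.
  M = 5(12.0) + 12(1.007825) + 31.972071
    = 60.000000 + 12.093900 + 31.972071 = 104.065971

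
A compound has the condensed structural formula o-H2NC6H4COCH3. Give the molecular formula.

C8H9NO

Atom tally by fragment:
  benzene ring core → C:6 H:6
  (− 2 ring H displaced by substituents)
  + NH2 → N:1 H:2
  + COCH3 → C:2 H:3 O:1
Element totals:
  C: 8
  H: 9
  N: 1
  O: 1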